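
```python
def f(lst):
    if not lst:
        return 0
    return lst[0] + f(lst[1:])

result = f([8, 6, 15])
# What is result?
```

8 + 6 + 15 + 0 = 29

Answer: 29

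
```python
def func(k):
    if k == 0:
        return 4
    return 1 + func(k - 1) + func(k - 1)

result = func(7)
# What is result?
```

func(k) = 1 + 2·func(k-1), func(0)=4. Closed form: (4+1)·2^7 - 1 = 639.

Answer: 639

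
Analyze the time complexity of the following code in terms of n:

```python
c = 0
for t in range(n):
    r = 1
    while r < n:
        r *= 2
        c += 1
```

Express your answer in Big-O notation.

Each loop level contributes: n × log n. Multiplying the contributions gives O(n log n).

Answer: O(n log n)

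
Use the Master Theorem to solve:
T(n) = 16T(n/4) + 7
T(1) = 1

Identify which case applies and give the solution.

a=16, b=4, f(n)=7. log_4(16) = 2. Since c=0 < 2, Case 1 applies: T(n) = Θ(n^log_b(a)) = O(n^2).

Answer: O(n^2) - Case 1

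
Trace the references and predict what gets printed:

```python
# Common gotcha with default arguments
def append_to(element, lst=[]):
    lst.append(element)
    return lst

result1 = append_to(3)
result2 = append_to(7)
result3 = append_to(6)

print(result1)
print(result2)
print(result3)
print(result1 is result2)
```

Key concept: mutable default argument gotcha.
Step by step:
`result1 = append_to(3)` → result1 = [3]
`result2 = append_to(7)` → result1 = [3, 7] (same object as result2); result2 = [3, 7] (same object as result1)
`result3 = append_to(6)` → result1 = [3, 7, 6] (same object as result2, result3); result2 = [3, 7, 6] (same object as result1, result3); result3 = [3, 7, 6] (same object as result1, result2)
`print(result1)` → prints [3, 7, 6]
`print(result2)` → prints [3, 7, 6]
`print(result3)` → prints [3, 7, 6]
`print(result1 is result2)` → prints True

Answer:
[3, 7, 6]
[3, 7, 6]
[3, 7, 6]
True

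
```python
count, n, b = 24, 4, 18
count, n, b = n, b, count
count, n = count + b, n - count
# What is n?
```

Trace:
`count, n, b = 24, 4, 18` → count = 24; n = 4; b = 18
`count, n, b = n, b, count` → count = 4; n = 18; b = 24
`count, n = count + b, n - count` → count = 28; n = 14
So n = 14

Answer: 14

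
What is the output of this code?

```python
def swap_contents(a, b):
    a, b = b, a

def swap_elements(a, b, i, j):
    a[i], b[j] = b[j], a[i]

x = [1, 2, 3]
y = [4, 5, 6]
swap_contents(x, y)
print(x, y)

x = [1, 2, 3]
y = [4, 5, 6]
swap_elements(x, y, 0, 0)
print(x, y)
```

Key concept: parameter rebinding vs mutation.
Step by step:
`x = [1, 2, 3]` → x = [1, 2, 3]
`y = [4, 5, 6]` → y = [4, 5, 6]
`swap_contents(x, y)` → no visible change to tracked variables
`print(x, y)` → prints [1, 2, 3] [4, 5, 6]
`x = [1, 2, 3]` → x = [1, 2, 3]
`y = [4, 5, 6]` → y = [4, 5, 6]
`swap_elements(x, y, 0, 0)` → x = [4, 2, 3]; y = [1, 5, 6]
`print(x, y)` → prints [4, 2, 3] [1, 5, 6]

Answer:
[1, 2, 3] [4, 5, 6]
[4, 2, 3] [1, 5, 6]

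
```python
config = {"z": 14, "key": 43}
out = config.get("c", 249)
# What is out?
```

Trace:
`config = {"z": 14, "key": 43}` → config = {'z': 14, 'key': 43}
`out = config.get("c", 249)` → out = 249
So out = 249

Answer: 249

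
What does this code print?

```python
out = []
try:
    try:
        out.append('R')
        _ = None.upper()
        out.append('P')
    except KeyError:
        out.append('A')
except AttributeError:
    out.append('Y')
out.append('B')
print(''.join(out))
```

Execution trace: 'R' (try body) → 'Y' (outer except AttributeError) → 'B' (after the try/except). Output: RYB

Answer: RYB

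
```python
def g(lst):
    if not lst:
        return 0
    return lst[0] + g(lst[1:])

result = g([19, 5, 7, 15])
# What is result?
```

19 + 5 + 7 + 15 + 0 = 46

Answer: 46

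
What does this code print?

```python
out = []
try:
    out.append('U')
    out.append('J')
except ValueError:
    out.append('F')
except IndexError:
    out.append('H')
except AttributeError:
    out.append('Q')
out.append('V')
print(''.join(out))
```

Execution trace: 'U' (try body) → 'J' (try body, no exception) → 'V' (after the try/except). Output: UJV

Answer: UJV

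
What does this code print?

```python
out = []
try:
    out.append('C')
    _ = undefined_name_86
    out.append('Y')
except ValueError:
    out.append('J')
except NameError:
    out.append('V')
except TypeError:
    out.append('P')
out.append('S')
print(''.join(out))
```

Execution trace: 'C' (try body) → 'V' (except NameError) → 'S' (after the try/except). Output: CVS

Answer: CVS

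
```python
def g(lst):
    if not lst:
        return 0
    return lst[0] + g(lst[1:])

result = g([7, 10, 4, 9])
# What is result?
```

7 + 10 + 4 + 9 + 0 = 30

Answer: 30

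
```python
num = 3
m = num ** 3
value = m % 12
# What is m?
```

Trace:
`num = 3` → num = 3
`m = num ** 3` → m = 27
`value = m % 12` → value = 3
So m = 27

Answer: 27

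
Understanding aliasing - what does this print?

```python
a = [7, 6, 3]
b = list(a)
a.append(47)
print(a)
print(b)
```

Key concept: list() constructor creates copy.
Step by step:
`a = [7, 6, 3]` → a = [7, 6, 3]
`b = list(a)` → b = [7, 6, 3]
`a.append(47)` → a = [7, 6, 3, 47]
`print(a)` → prints [7, 6, 3, 47]
`print(b)` → prints [7, 6, 3]

Answer:
[7, 6, 3, 47]
[7, 6, 3]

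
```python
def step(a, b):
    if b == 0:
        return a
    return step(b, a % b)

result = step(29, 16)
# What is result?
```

step(29, 16) -> step(16, 13) -> step(13, 3) -> step(3, 1) -> step(1, 0) -> 1

Answer: 1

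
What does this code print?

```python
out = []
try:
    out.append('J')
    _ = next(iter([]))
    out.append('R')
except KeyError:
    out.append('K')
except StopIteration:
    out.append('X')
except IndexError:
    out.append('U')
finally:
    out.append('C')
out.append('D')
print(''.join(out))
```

Execution trace: 'J' (try body) → 'X' (except StopIteration) → 'C' (finally) → 'D' (after the try/except). Output: JXCD

Answer: JXCD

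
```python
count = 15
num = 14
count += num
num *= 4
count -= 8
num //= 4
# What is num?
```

Trace:
`count = 15` → count = 15
`num = 14` → num = 14
`count += num` → count = 29
`num *= 4` → num = 56
`count -= 8` → count = 21
`num //= 4` → num = 14
So num = 14

Answer: 14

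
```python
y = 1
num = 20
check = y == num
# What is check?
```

Trace:
`y = 1` → y = 1
`num = 20` → num = 20
`check = y == num` → check = False
So check = False

Answer: False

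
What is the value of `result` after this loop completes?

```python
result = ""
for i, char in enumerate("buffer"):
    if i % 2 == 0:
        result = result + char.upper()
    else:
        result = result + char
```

Uppercase even positions in 'buffer'
`result` takes the values: "" → "B" → "Bu" → "BuF" → "BuFf" → "BuFfE" → "BuFfEr"

Answer: "BuFfEr"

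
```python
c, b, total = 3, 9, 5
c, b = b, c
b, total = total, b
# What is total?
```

Trace:
`c, b, total = 3, 9, 5` → c = 3; b = 9; total = 5
`c, b = b, c` → c = 9; b = 3
`b, total = total, b` → b = 5; total = 3
So total = 3

Answer: 3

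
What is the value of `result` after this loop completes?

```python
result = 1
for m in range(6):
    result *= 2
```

2^6 = 64
`result` takes the values: 1 → 2 → 4 → 8 → 16 → 32 → 64

Answer: 64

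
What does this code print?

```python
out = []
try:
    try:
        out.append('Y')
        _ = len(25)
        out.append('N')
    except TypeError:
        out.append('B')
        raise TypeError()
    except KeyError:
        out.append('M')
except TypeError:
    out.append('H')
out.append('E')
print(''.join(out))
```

Execution trace: 'Y' (try body) → 'B' (except TypeError) → 'H' (outer except TypeError) → 'E' (after the try/except). Output: YBHE

Answer: YBHE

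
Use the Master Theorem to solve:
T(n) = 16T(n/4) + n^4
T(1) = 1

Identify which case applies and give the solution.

a=16, b=4, f(n)=n^4. log_4(16) = 2. Since c=4 > 2 and the regularity condition holds (16(n/4)^4 = (16/4^4)n^4 with 16/4^4 < 1), Case 3 applies: T(n) = Θ(f(n)) = O(n^4).

Answer: O(n^4) - Case 3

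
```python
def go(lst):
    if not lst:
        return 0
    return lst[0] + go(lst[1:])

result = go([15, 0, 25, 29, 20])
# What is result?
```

15 + 0 + 25 + 29 + 20 + 0 = 89

Answer: 89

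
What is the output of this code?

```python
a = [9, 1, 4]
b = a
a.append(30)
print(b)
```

Key concept: basic list aliasing.
Step by step:
`a = [9, 1, 4]` → a = [9, 1, 4]
`b = a` → b = [9, 1, 4] (same object as a)
`a.append(30)` → a = [9, 1, 4, 30] (same object as b); b = [9, 1, 4, 30] (same object as a)
`print(b)` → prints [9, 1, 4, 30]

Answer: [9, 1, 4, 30]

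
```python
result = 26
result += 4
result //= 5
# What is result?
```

Trace:
`result = 26` → result = 26
`result += 4` → result = 30
`result //= 5` → result = 6
So result = 6

Answer: 6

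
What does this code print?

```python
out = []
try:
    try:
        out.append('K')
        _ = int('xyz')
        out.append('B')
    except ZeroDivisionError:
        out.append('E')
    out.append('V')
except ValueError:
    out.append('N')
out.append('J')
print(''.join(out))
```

Execution trace: 'K' (inner try body) → 'N' (except ValueError) → 'J' (after the try/except). Output: KNJ

Answer: KNJ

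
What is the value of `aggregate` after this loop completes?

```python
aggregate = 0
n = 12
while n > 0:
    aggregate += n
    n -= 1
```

Sum 12 down to 1
`aggregate` takes the values: 0 → 12 → 23 → 33 → 42 → 50 → 57 → 63 → 68 → 72 → 75 → 77 → 78

Answer: 78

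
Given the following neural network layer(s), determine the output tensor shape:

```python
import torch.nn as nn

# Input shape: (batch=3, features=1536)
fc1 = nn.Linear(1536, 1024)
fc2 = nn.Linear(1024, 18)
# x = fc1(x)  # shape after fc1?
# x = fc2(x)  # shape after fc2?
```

Input: (3, 1536) -> after fc1: (3, 1024) -> Output: (3, 18)

Answer: (3, 18)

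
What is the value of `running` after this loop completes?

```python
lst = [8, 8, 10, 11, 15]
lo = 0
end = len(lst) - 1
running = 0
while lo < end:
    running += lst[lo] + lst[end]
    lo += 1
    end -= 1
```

Sum of pairs from ends
`running` takes the values: 0 → 23 → 42

Answer: 42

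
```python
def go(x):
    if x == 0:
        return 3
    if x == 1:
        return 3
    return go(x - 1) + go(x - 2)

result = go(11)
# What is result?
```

Build up from base cases: go(0)=3, go(1)=3, go(2)=6, go(3)=9, go(4)=15, go(5)=24, go(6)=39, ..., go(11)=432

Answer: 432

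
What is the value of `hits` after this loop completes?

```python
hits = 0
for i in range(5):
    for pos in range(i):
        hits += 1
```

Triangle number: 0+1+2+...+4
`hits` takes the values: 0 → 1 → 2 → 3 → 4 → 5 → 6 → 7 → 8 → 9 → 10

Answer: 10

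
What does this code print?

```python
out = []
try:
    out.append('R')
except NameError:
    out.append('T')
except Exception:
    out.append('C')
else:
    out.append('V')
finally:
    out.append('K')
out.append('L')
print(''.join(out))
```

Execution trace: 'R' (try body, no exception) → 'V' (else) → 'K' (finally) → 'L' (after the try/except). Output: RVKL

Answer: RVKL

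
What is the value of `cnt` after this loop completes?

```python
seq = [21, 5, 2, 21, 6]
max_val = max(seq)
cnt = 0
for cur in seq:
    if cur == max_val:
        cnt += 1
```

Count of max value 21 in [21, 5, 2, 21, 6]
`cnt` takes the values: 0 → 1 → 2

Answer: 2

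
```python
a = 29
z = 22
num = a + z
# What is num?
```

Trace:
`a = 29` → a = 29
`z = 22` → z = 22
`num = a + z` → num = 51
So num = 51

Answer: 51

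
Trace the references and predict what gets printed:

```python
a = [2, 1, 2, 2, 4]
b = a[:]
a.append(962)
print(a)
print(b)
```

Key concept: slice [:] creates copy.
Step by step:
`a = [2, 1, 2, 2, 4]` → a = [2, 1, 2, 2, 4]
`b = a[:]` → b = [2, 1, 2, 2, 4]
`a.append(962)` → a = [2, 1, 2, 2, 4, 962]
`print(a)` → prints [2, 1, 2, 2, 4, 962]
`print(b)` → prints [2, 1, 2, 2, 4]

Answer:
[2, 1, 2, 2, 4, 962]
[2, 1, 2, 2, 4]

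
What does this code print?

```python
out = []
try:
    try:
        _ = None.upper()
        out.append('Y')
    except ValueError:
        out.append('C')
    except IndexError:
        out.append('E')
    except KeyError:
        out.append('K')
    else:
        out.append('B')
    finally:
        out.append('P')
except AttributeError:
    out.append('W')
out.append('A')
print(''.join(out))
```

Execution trace: 'P' (finally) → 'W' (outer except AttributeError) → 'A' (after the try/except). Output: PWA

Answer: PWA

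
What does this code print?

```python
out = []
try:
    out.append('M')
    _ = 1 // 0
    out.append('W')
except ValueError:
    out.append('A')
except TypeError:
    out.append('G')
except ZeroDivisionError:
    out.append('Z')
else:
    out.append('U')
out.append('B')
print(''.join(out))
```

Execution trace: 'M' (try body) → 'Z' (except ZeroDivisionError) → 'B' (after the try/except). Output: MZB

Answer: MZB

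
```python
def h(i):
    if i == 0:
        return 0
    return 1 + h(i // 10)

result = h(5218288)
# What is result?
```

Count of digits of 5218288: 7

Answer: 7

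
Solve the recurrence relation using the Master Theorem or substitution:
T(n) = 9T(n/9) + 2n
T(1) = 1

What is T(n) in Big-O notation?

By Master Theorem: a=9, b=9, f(n)=2n. Since log_9(9) = 1 and f(n) = Θ(n^1), Case 2 applies. T(n) = O(n log n).

Answer: O(n log n)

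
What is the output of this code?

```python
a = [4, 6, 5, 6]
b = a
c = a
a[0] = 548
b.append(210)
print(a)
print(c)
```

Key concept: multiple aliases.
Step by step:
`a = [4, 6, 5, 6]` → a = [4, 6, 5, 6]
`b = a` → b = [4, 6, 5, 6] (same object as a)
`c = a` → c = [4, 6, 5, 6] (same object as a, b)
`a[0] = 548` → a = [548, 6, 5, 6] (same object as b, c); b = [548, 6, 5, 6] (same object as a, c); c = [548, 6, 5, 6] (same object as a, b)
`b.append(210)` → a = [548, 6, 5, 6, 210] (same object as b, c); b = [548, 6, 5, 6, 210] (same object as a, c); c = [548, 6, 5, 6, 210] (same object as a, b)
`print(a)` → prints [548, 6, 5, 6, 210]
`print(c)` → prints [548, 6, 5, 6, 210]

Answer:
[548, 6, 5, 6, 210]
[548, 6, 5, 6, 210]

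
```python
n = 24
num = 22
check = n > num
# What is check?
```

Trace:
`n = 24` → n = 24
`num = 22` → num = 22
`check = n > num` → check = True
So check = True

Answer: True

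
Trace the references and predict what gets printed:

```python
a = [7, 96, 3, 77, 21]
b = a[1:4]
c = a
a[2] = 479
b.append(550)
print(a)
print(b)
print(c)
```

Key concept: slice vs alias.
Step by step:
`a = [7, 96, 3, 77, 21]` → a = [7, 96, 3, 77, 21]
`b = a[1:4]` → b = [96, 3, 77]
`c = a` → c = [7, 96, 3, 77, 21] (same object as a)
`a[2] = 479` → a = [7, 96, 479, 77, 21] (same object as c); c = [7, 96, 479, 77, 21] (same object as a)
`b.append(550)` → b = [96, 3, 77, 550]
`print(a)` → prints [7, 96, 479, 77, 21]
`print(b)` → prints [96, 3, 77, 550]
`print(c)` → prints [7, 96, 479, 77, 21]

Answer:
[7, 96, 479, 77, 21]
[96, 3, 77, 550]
[7, 96, 479, 77, 21]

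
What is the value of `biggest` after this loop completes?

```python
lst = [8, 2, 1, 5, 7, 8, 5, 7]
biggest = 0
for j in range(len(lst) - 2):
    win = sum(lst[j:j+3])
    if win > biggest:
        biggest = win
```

Max sum of 3-element window in [8, 2, 1, 5, 7, 8, 5, 7]
`biggest` takes the values: 0 → 11 → 13 → 20

Answer: 20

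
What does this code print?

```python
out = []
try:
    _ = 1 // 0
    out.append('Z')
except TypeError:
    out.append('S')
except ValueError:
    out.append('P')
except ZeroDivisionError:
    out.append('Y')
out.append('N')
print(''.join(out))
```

Execution trace: 'Y' (except ZeroDivisionError) → 'N' (after the try/except). Output: YN

Answer: YN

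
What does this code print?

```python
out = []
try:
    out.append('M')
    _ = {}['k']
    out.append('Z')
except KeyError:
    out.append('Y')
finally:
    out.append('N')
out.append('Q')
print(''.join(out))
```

Execution trace: 'M' (try body) → 'Y' (except KeyError) → 'N' (finally) → 'Q' (after the try/except). Output: MYNQ

Answer: MYNQ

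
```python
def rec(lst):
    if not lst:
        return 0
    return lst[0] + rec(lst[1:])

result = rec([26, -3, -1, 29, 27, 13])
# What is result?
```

26 + (-3) + (-1) + 29 + 27 + 13 + 0 = 91

Answer: 91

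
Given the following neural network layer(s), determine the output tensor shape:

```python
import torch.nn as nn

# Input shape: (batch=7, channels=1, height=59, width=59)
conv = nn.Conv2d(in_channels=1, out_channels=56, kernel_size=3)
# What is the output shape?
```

Input: (7, 1, 59, 59) -> Output: (7, 56, 57, 57)

Answer: (7, 56, 57, 57)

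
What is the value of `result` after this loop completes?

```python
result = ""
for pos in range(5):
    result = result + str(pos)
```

Concatenate digits 0 to 4
`result` takes the values: "" → "0" → "01" → "012" → "0123" → "01234"

Answer: "01234"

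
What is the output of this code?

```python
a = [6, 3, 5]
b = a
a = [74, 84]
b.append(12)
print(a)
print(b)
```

Key concept: rebinding vs mutation: a is rebound to a new list, b still points at the original.
Step by step:
`a = [6, 3, 5]` → a = [6, 3, 5]
`b = a` → b = [6, 3, 5] (same object as a)
`a = [74, 84]` → a = [74, 84]
`b.append(12)` → b = [6, 3, 5, 12]
`print(a)` → prints [74, 84]
`print(b)` → prints [6, 3, 5, 12]

Answer:
[74, 84]
[6, 3, 5, 12]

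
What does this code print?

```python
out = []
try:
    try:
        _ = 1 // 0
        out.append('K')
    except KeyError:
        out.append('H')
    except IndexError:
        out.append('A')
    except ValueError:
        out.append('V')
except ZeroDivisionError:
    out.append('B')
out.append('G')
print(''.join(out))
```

Execution trace: 'B' (outer except ZeroDivisionError) → 'G' (after the try/except). Output: BG

Answer: BG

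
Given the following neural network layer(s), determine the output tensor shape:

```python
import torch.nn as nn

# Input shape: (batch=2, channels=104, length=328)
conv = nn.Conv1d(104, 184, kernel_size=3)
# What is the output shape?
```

Input: (2, 104, 328) -> Output: (2, 184, 326)

Answer: (2, 184, 326)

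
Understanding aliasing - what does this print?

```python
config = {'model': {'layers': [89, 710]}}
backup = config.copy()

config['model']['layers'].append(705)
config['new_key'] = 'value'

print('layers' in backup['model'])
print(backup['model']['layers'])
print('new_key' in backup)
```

Key concept: shallow copy gotcha with nested dict.
Step by step:
`config = {'model': {'layers': [89, 710]}}` → config = {'model': {'layers': [89, 710]}}
`backup = config.copy()` → backup = {'model': {'layers': [89, 710]}}
`config['model']['layers'].append(705)` → config = {'model': {'layers': [89, 710, 705]}}; backup = {'model': {'layers': [89, 710, 705]}}
`config['new_key'] = 'value'` → config = {'model': {'layers': [89, 710, 705]}, 'new_key': 'value'}
`print('layers' in backup['model'])` → prints True
`print(backup['model']['layers'])` → prints [89, 710, 705]
`print('new_key' in backup)` → prints False

Answer:
True
[89, 710, 705]
False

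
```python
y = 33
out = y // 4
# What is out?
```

Trace:
`y = 33` → y = 33
`out = y // 4` → out = 8
So out = 8

Answer: 8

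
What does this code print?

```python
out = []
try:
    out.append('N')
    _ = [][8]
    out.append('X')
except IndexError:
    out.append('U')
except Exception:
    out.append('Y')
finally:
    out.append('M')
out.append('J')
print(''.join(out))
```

Execution trace: 'N' (try body) → 'U' (except IndexError) → 'M' (finally) → 'J' (after the try/except). Output: NUMJ

Answer: NUMJ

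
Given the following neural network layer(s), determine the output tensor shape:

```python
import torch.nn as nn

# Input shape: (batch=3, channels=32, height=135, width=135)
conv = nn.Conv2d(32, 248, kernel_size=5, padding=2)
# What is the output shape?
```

Input: (3, 32, 135, 135) -> Output: (3, 248, 135, 135)

Answer: (3, 248, 135, 135)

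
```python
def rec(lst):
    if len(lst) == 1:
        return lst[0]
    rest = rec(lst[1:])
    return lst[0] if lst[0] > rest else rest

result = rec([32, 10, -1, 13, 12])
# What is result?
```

Recursive max over [32, 10, -1, 13, 12] = 32

Answer: 32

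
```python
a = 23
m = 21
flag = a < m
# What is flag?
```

Trace:
`a = 23` → a = 23
`m = 21` → m = 21
`flag = a < m` → flag = False
So flag = False

Answer: False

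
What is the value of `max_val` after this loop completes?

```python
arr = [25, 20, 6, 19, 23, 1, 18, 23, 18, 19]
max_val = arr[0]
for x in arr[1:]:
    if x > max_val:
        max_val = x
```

Maximum of [25, 20, 6, 19, 23, 1, 18, 23, 18, 19]
`max_val` takes the values: 25

Answer: 25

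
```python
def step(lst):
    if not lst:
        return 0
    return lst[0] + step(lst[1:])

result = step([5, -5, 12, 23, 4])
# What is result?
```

5 + (-5) + 12 + 23 + 4 + 0 = 39

Answer: 39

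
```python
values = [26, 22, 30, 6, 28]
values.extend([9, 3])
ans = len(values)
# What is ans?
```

Trace:
`values = [26, 22, 30, 6, 28]` → values = [26, 22, 30, 6, 28]
`values.extend([9, 3])` → values = [26, 22, 30, 6, 28, 9, 3]
`ans = len(values)` → ans = 7
So ans = 7

Answer: 7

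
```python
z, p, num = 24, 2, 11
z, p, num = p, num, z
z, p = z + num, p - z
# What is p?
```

Trace:
`z, p, num = 24, 2, 11` → z = 24; p = 2; num = 11
`z, p, num = p, num, z` → z = 2; p = 11; num = 24
`z, p = z + num, p - z` → z = 26; p = 9
So p = 9

Answer: 9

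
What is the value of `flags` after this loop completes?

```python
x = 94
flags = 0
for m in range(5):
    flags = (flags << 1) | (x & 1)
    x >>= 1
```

Reverse lowest 5 bits of 94
`flags` takes the values: 0 → 1 → 3 → 7 → 15

Answer: 15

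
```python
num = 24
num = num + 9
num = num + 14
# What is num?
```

Trace:
`num = 24` → num = 24
`num = num + 9` → num = 33
`num = num + 14` → num = 47
So num = 47

Answer: 47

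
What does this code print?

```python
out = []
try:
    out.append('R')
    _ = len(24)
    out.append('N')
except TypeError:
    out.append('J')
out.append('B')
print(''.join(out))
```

Execution trace: 'R' (try body) → 'J' (except TypeError) → 'B' (after the try/except). Output: RJB

Answer: RJB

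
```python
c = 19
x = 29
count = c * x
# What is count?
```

Trace:
`c = 19` → c = 19
`x = 29` → x = 29
`count = c * x` → count = 551
So count = 551

Answer: 551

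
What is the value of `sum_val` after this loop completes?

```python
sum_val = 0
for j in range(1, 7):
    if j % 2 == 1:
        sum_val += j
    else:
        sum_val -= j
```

Add odd, subtract even
`sum_val` takes the values: 0 → 1 → -1 → 2 → -2 → 3 → -3

Answer: -3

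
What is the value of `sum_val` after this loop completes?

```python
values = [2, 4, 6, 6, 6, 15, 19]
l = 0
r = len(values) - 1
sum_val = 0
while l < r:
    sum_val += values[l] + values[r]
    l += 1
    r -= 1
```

Sum of pairs from ends
`sum_val` takes the values: 0 → 21 → 40 → 52

Answer: 52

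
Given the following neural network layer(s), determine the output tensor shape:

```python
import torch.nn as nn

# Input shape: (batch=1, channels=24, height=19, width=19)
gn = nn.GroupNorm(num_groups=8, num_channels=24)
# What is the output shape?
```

Input: (1, 24, 19, 19) -> Output: (1, 24, 19, 19)

Answer: (1, 24, 19, 19)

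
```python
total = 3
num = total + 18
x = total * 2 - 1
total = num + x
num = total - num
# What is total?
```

Trace:
`total = 3` → total = 3
`num = total + 18` → num = 21
`x = total * 2 - 1` → x = 5
`total = num + x` → total = 26
`num = total - num` → num = 5
So total = 26

Answer: 26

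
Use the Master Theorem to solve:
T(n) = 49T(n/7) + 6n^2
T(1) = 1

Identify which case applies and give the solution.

a=49, b=7, f(n)=6n^2. log_7(49) = 2. Since c=2 = 2, Case 2 applies: T(n) = Θ(n^log_b(a) · log n) = O(n^2 log n).

Answer: O(n^2 log n) - Case 2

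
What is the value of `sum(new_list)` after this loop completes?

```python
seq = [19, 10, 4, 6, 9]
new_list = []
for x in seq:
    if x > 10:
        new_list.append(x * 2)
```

Sum of doubled values > 10
`new_list` takes the values: [] → [38]
So `sum(new_list)` = 38

Answer: 38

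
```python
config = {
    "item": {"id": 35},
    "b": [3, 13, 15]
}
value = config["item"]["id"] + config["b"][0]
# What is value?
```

Trace:
`config = { ...` → config = {'item': {'id': 35}, 'b': [3, 13, 15]}
`value = config["item"]["id"] + config["b"][0]` → value = 38
So value = 38

Answer: 38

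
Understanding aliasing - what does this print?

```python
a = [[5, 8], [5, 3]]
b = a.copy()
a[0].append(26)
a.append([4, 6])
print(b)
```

Key concept: shallow copy with nested lists.
Step by step:
`a = [[5, 8], [5, 3]]` → a = [[5, 8], [5, 3]]
`b = a.copy()` → b = [[5, 8], [5, 3]]
`a[0].append(26)` → a = [[5, 8, 26], [5, 3]]; b = [[5, 8, 26], [5, 3]]
`a.append([4, 6])` → a = [[5, 8, 26], [5, 3], [4, 6]]
`print(b)` → prints [[5, 8, 26], [5, 3]]

Answer: [[5, 8, 26], [5, 3]]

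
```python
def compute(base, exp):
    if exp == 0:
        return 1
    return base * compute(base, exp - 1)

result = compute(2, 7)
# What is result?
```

compute(2, 7) = 2 * 2 * 2 * 2 * 2 * 2 * 2 = 128

Answer: 128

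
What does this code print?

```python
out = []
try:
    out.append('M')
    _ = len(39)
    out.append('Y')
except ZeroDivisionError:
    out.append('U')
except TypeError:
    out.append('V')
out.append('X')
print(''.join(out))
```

Execution trace: 'M' (try body) → 'V' (except TypeError) → 'X' (after the try/except). Output: MVX

Answer: MVX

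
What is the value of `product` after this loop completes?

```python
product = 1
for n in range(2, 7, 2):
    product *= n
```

Product of even numbers 2 to 6
`product` takes the values: 1 → 2 → 8 → 48

Answer: 48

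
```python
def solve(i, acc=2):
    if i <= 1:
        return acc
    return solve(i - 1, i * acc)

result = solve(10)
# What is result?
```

Accumulator trace (n, acc): (10, 2) -> (9, 20) -> (8, 180) -> (7, 1440) -> (6, 10080) -> (5, 60480) -> (4, 302400) -> (3, 1209600) -> (2, 3628800) -> (1, 7257600) -> return 7257600

Answer: 7257600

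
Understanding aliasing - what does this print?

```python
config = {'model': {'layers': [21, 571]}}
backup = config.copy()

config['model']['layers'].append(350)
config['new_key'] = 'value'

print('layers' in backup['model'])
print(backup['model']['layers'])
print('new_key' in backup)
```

Key concept: shallow copy gotcha with nested dict.
Step by step:
`config = {'model': {'layers': [21, 571]}}` → config = {'model': {'layers': [21, 571]}}
`backup = config.copy()` → backup = {'model': {'layers': [21, 571]}}
`config['model']['layers'].append(350)` → config = {'model': {'layers': [21, 571, 350]}}; backup = {'model': {'layers': [21, 571, 350]}}
`config['new_key'] = 'value'` → config = {'model': {'layers': [21, 571, 350]}, 'new_key': 'value'}
`print('layers' in backup['model'])` → prints True
`print(backup['model']['layers'])` → prints [21, 571, 350]
`print('new_key' in backup)` → prints False

Answer:
True
[21, 571, 350]
False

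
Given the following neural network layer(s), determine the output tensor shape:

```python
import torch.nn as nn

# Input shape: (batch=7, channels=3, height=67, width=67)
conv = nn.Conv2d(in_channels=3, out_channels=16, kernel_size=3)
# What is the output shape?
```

Input: (7, 3, 67, 67) -> Output: (7, 16, 65, 65)

Answer: (7, 16, 65, 65)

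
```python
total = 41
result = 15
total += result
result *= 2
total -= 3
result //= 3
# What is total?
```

Trace:
`total = 41` → total = 41
`result = 15` → result = 15
`total += result` → total = 56
`result *= 2` → result = 30
`total -= 3` → total = 53
`result //= 3` → result = 10
So total = 53

Answer: 53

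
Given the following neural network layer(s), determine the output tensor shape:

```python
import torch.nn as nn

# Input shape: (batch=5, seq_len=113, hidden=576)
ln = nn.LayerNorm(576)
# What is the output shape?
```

Input: (5, 113, 576) -> Output: (5, 113, 576)

Answer: (5, 113, 576)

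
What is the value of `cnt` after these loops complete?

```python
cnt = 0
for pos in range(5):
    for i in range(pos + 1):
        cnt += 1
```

Triangle: 1 + 2 + ... + 5
`cnt` takes the values: 0 → 1 → 2 → 3 → 4 → 5 → 6 → 7 → 8 → 9 → 10 → 11 → 12 → 13 → 14 → 15

Answer: 15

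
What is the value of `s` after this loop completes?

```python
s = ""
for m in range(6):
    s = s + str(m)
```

Concatenate digits 0 to 5
`s` takes the values: "" → "0" → "01" → "012" → "0123" → "01234" → "012345"

Answer: "012345"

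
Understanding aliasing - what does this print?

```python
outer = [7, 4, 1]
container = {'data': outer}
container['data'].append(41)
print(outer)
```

Key concept: dict holds reference to list.
Step by step:
`outer = [7, 4, 1]` → outer = [7, 4, 1]
`container = {'data': outer}` → container = {'data': [7, 4, 1]}
`container['data'].append(41)` → outer = [7, 4, 1, 41]; container = {'data': [7, 4, 1, 41]}
`print(outer)` → prints [7, 4, 1, 41]

Answer: [7, 4, 1, 41]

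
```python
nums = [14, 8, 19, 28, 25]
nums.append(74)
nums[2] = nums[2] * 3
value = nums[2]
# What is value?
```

Trace:
`nums = [14, 8, 19, 28, 25]` → nums = [14, 8, 19, 28, 25]
`nums.append(74)` → nums = [14, 8, 19, 28, 25, 74]
`nums[2] = nums[2] * 3` → nums = [14, 8, 57, 28, 25, 74]
`value = nums[2]` → value = 57
So value = 57

Answer: 57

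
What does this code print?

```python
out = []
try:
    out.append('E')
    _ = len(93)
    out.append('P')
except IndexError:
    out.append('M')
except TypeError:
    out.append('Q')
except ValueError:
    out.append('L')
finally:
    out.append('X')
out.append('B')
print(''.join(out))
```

Execution trace: 'E' (try body) → 'Q' (except TypeError) → 'X' (finally) → 'B' (after the try/except). Output: EQXB

Answer: EQXB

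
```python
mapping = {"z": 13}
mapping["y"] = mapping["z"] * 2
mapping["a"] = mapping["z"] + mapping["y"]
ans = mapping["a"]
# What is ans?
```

Trace:
`mapping = {"z": 13}` → mapping = {'z': 13}
`mapping["y"] = mapping["z"] * 2` → mapping = {'z': 13, 'y': 26}
`mapping["a"] = mapping["z"] + mapping["y"]` → mapping = {'z': 13, 'y': 26, 'a': 39}
`ans = mapping["a"]` → ans = 39
So ans = 39

Answer: 39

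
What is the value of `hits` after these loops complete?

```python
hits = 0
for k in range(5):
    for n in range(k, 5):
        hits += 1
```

Upper triangle: 5 + 4 + ... + 1
`hits` takes the values: 0 → 1 → 2 → 3 → 4 → 5 → 6 → 7 → 8 → 9 → 10 → 11 → 12 → 13 → 14 → 15

Answer: 15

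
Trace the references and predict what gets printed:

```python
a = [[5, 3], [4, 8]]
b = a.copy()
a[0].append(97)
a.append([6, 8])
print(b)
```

Key concept: shallow copy with nested lists.
Step by step:
`a = [[5, 3], [4, 8]]` → a = [[5, 3], [4, 8]]
`b = a.copy()` → b = [[5, 3], [4, 8]]
`a[0].append(97)` → a = [[5, 3, 97], [4, 8]]; b = [[5, 3, 97], [4, 8]]
`a.append([6, 8])` → a = [[5, 3, 97], [4, 8], [6, 8]]
`print(b)` → prints [[5, 3, 97], [4, 8]]

Answer: [[5, 3, 97], [4, 8]]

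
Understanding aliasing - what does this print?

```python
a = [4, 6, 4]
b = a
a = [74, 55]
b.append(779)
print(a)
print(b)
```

Key concept: rebinding vs mutation: a is rebound to a new list, b still points at the original.
Step by step:
`a = [4, 6, 4]` → a = [4, 6, 4]
`b = a` → b = [4, 6, 4] (same object as a)
`a = [74, 55]` → a = [74, 55]
`b.append(779)` → b = [4, 6, 4, 779]
`print(a)` → prints [74, 55]
`print(b)` → prints [4, 6, 4, 779]

Answer:
[74, 55]
[4, 6, 4, 779]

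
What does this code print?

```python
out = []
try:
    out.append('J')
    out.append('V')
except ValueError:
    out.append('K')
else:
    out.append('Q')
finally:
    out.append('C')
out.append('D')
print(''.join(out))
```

Execution trace: 'J' (try body) → 'V' (try body, no exception) → 'Q' (else) → 'C' (finally) → 'D' (after the try/except). Output: JVQCD

Answer: JVQCD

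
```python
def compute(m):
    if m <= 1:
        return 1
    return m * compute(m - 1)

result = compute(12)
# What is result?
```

compute(12) = 12 * 11 * 10 * 9 * 8 * 7 * 6 * 5 * 4 * 3 * 2 * 1 = 479001600

Answer: 479001600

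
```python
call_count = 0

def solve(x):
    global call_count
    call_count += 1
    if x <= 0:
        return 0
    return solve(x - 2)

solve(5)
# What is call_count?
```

Linear recursion stepping by 2: 4 calls from x=5 down to ≤0.

Answer: 4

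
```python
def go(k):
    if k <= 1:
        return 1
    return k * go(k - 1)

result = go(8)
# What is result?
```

go(8) = 8 * 7 * 6 * 5 * 4 * 3 * 2 * 1 = 40320

Answer: 40320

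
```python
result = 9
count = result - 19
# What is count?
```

Trace:
`result = 9` → result = 9
`count = result - 19` → count = -10
So count = -10

Answer: -10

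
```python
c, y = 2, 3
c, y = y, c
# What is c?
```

Trace:
`c, y = 2, 3` → c = 2; y = 3
`c, y = y, c` → c = 3; y = 2
So c = 3

Answer: 3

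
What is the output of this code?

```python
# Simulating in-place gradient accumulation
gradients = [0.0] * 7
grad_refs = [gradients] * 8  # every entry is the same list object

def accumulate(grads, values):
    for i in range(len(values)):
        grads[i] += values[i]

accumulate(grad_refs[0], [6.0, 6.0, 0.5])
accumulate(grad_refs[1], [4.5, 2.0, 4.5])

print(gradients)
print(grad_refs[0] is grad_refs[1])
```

Key concept: gradient accumulation aliasing.
Step by step:
`gradients = [0.0] * 7` → gradients = [0.0, 0.0, 0.0, 0.0, 0.0, 0.0, 0.0]
`grad_refs = [gradients] * 8` → grad_refs = [[0.0, 0.0, 0.0, 0.0, 0.0, 0.0, 0.0], [0.0, 0.0, 0.0, 0.0, 0.0, 0.0, 0.0], [0.0, 0.0, 0.0, 0.0, 0.0, 0.0, 0.0], [0.0, 0.0, 0.0, 0.0, 0.0, 0.0, 0.0], [0.0, 0.0, 0.0, 0.0, 0.0, 0.0, 0.0], [0.0, 0.0, 0.0, 0.0, 0.0, 0.0, 0.0], [0.0, 0.0, 0.0, 0.0, 0.0, 0.0, 0.0], [0.0, 0.0, 0.0, 0.0, 0.0, 0.0, 0.0]]
`accumulate(grad_refs[0], [6.0, 6.0, 0.5])` → gradients = [6.0, 6.0, 0.5, 0.0, 0.0, 0.0, 0.0]; grad_refs = [[6.0, 6.0, 0.5, 0.0, 0.0, 0.0, 0.0], [6.0, 6.0, 0.5, 0.0, 0.0, 0.0, 0.0], [6.0, 6.0, 0.5, 0.0, 0.0, 0.0, 0.0], [6.0, 6.0, 0.5, 0.0, 0.0, 0.0, 0.0], [6.0, 6.0, 0.5, 0.0, 0.0, 0.0, 0.0], [6.0, 6.0, 0.5, 0.0, 0.0, 0.0, 0.0], [6.0, 6.0, 0.5, 0.0, 0.0, 0.0, 0.0], [6.0, 6.0, 0.5, 0.0, 0.0, 0.0, 0.0]]
`accumulate(grad_refs[1], [4.5, 2.0, 4.5])` → gradients = [10.5, 8.0, 5.0, 0.0, 0.0, 0.0, 0.0]; grad_refs = [[10.5, 8.0, 5.0, 0.0, 0.0, 0.0, 0.0], [10.5, 8.0, 5.0, 0.0, 0.0, 0.0, 0.0], [10.5, 8.0, 5.0, 0.0, 0.0, 0.0, 0.0], [10.5, 8.0, 5.0, 0.0, 0.0, 0.0, 0.0], [10.5, 8.0, 5.0, 0.0, 0.0, 0.0, 0.0], [10.5, 8.0, 5.0, 0.0, 0.0, 0.0, 0.0], [10.5, 8.0, 5.0, 0.0, 0.0, 0.0, 0.0], [10.5, 8.0, 5.0, 0.0, 0.0, 0.0, 0.0]]
`print(gradients)` → prints [10.5, 8.0, 5.0, 0.0, 0.0, 0.0, 0.0]
`print(grad_refs[0] is grad_refs[1])` → prints True

Answer:
[10.5, 8.0, 5.0, 0.0, 0.0, 0.0, 0.0]
True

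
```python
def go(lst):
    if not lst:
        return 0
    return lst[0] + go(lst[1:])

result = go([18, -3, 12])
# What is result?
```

18 + (-3) + 12 + 0 = 27

Answer: 27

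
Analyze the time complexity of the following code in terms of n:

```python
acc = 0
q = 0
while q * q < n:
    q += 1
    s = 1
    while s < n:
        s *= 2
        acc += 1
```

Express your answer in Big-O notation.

Each loop level contributes: √n × log n. Multiplying the contributions gives O(√n log n).

Answer: O(√n log n)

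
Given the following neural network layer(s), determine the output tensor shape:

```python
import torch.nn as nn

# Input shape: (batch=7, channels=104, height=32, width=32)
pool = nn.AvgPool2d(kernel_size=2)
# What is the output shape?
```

Input: (7, 104, 32, 32) -> Output: (7, 104, 16, 16)

Answer: (7, 104, 16, 16)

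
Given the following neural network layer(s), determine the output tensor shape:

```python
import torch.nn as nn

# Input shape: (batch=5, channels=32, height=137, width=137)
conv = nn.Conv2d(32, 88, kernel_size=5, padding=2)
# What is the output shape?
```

Input: (5, 32, 137, 137) -> Output: (5, 88, 137, 137)

Answer: (5, 88, 137, 137)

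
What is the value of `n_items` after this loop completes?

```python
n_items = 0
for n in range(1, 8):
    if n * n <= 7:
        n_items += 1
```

Count numbers where n² ≤ 7
`n_items` takes the values: 0 → 1 → 2

Answer: 2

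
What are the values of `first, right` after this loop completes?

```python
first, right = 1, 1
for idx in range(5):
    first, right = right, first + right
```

Fibonacci: after 5 iterations
`first, right` takes the values: (1, 1) → (1, 2) → (2, 3) → (3, 5) → (5, 8) → (8, 13)

Answer: 8, 13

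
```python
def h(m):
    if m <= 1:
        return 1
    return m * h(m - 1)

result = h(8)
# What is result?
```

h(8) = 8 * 7 * 6 * 5 * 4 * 3 * 2 * 1 = 40320

Answer: 40320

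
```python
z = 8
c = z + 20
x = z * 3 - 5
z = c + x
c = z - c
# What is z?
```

Trace:
`z = 8` → z = 8
`c = z + 20` → c = 28
`x = z * 3 - 5` → x = 19
`z = c + x` → z = 47
`c = z - c` → c = 19
So z = 47

Answer: 47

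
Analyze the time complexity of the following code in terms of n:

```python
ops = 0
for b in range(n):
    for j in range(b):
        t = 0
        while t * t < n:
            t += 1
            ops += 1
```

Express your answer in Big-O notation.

Each loop level contributes: n × n × √n. Multiplying the contributions gives O(n^2√n).

Answer: O(n^2√n)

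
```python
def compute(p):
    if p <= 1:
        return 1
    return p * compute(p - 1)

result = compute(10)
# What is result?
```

compute(10) = 10 * 9 * 8 * 7 * 6 * 5 * 4 * 3 * 2 * 1 = 3628800

Answer: 3628800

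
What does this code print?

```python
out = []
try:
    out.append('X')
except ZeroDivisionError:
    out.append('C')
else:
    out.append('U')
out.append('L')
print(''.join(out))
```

Execution trace: 'X' (try body, no exception) → 'U' (else) → 'L' (after the try/except). Output: XUL

Answer: XUL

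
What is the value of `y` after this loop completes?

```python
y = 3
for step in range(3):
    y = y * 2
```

Multiply by 2, 3 times: 3 * 2^3 = 24
`y` takes the values: 3 → 6 → 12 → 24

Answer: 24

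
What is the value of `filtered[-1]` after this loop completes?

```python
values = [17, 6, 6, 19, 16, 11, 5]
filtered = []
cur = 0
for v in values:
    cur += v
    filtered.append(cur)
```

Cumulative sum ends at 80
`filtered` takes the values: [] → [17] → [17, 23] → [17, 23, 29] → [17, 23, 29, 48] → [17, 23, 29, 48, 64] → [17, 23, 29, 48, 64, 75] → [17, 23, 29, 48, 64, 75, 80]
So `filtered[-1]` = 80

Answer: 80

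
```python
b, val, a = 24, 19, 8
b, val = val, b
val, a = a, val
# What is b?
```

Trace:
`b, val, a = 24, 19, 8` → b = 24; val = 19; a = 8
`b, val = val, b` → b = 19; val = 24
`val, a = a, val` → val = 8; a = 24
So b = 19

Answer: 19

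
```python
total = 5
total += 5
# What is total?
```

Trace:
`total = 5` → total = 5
`total += 5` → total = 10
So total = 10

Answer: 10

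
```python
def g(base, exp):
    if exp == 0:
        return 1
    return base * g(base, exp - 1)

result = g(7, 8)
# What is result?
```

g(7, 8) = 7 * 7 * 7 * 7 * 7 * 7 * 7 * 7 = 5764801

Answer: 5764801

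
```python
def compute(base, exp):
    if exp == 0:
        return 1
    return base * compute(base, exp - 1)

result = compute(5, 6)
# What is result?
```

compute(5, 6) = 5 * 5 * 5 * 5 * 5 * 5 = 15625

Answer: 15625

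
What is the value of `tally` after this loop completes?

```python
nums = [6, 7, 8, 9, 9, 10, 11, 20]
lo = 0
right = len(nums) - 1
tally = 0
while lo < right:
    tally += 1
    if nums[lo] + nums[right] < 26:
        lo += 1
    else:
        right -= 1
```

Steps to find pair summing to 26
`tally` takes the values: 0 → 1 → 2 → 3 → 4 → 5 → 6 → 7

Answer: 7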